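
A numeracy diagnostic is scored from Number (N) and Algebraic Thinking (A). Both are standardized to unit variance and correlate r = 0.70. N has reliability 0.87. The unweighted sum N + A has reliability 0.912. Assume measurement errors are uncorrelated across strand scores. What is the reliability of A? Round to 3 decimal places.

Var(N+A) = 2 + 2·0.70 = 3.400.
True-score variance = ρ_N + ρ_A + 2·0.70, so 0.912 = (0.87 + ρ_A + 1.40) / 3.400.
ρ_A = 0.912·3.400 − 0.87 − 1.40 = 0.831.

0.831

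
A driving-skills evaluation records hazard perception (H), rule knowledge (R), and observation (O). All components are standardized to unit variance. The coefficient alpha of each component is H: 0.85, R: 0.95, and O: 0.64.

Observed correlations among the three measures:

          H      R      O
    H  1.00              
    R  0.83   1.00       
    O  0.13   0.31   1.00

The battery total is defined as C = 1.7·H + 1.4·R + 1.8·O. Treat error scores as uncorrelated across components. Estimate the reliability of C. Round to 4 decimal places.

0.8821

Var(C) = 1.7² + 1.4² + 1.8² + 2·[2.38·0.83 + 3.06·0.13 + 2.52·0.31] = 8.09 + 6.3088 = 14.3988.
Under uncorrelated errors the observed covariances equal the true-score covariances, so only the own-variance terms attenuate.
True-score variance = [1.7²·0.85 + 1.4²·0.95 + 1.8²·0.64] + 6.3088 = 6.3921 + 6.3088 = 12.7009.
Reliability = 12.7009 / 14.3988 = 0.8821.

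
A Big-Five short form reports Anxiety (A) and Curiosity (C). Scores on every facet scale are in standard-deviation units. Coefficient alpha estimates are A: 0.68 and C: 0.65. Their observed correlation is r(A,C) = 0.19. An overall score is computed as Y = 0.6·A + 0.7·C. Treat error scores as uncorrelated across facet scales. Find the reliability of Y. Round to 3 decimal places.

0.716

Var(Y) = 0.6² + 0.7² + 2·[0.42·0.19] = 0.85 + 0.1596 = 1.0096.
Because errors are independent across components, Cov(Tᵢ,Tⱼ) = Cov(Xᵢ,Xⱼ); the off-diagonal part of the true-score variance is the same as above.
True-score variance = [0.6²·0.68 + 0.7²·0.65] + 0.1596 = 0.5633 + 0.1596 = 0.7229.
Reliability = 0.7229 / 1.0096 = 0.716.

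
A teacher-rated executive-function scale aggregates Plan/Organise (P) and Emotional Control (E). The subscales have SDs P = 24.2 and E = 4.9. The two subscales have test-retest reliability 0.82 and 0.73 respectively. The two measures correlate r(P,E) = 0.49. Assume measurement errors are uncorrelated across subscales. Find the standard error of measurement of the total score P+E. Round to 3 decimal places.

10.578

Var(total) = 609.65 + 116.208 = 725.858.
True-score variance = 497.752 + 116.208 = 613.961, so reliability = 0.8458.
Error variance = 725.858 − 613.961 = 111.898; SEM = √111.898 = 10.578.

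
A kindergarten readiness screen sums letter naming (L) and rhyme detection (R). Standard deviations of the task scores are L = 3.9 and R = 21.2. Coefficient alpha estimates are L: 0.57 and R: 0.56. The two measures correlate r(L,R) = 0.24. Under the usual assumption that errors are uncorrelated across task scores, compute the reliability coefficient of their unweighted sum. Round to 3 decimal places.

0.595

Var(L+R) = 3.9² + 21.2² + 2·[3.9·21.2·0.24] = 464.65 + 39.6864 = 504.336.
With uncorrelated errors the cross-covariances are all true-score covariance, so they carry over unchanged; only the diagonal terms shrink to ρᵢσᵢ².
True-score variance = [3.9²·0.57 + 21.2²·0.56] + 39.6864 = 260.356 + 39.6864 = 300.043.
Reliability = 300.043 / 504.336 = 0.595.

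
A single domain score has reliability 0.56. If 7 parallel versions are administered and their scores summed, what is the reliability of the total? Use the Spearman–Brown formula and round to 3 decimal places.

0.899

ρ_k = kρ / (1 + (k−1)ρ) = 7·0.56 / (1 + 6·0.56) = 3.920 / 4.360 = 0.899.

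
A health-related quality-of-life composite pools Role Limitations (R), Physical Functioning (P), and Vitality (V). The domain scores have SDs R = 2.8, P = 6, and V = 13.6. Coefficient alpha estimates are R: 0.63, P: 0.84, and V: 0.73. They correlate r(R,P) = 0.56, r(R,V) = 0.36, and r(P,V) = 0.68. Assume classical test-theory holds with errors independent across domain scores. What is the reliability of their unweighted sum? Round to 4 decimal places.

Var(R+P+V) = 2.8² + 6² + 13.6² + 2·[2.8·6·0.56 + 2.8·13.6·0.36 + 6·13.6·0.68] = 228.8 + 157.21 = 386.01.
Because errors are independent across components, Cov(Tᵢ,Tⱼ) = Cov(Xᵢ,Xⱼ); the off-diagonal part of the true-score variance is the same as above.
True-score variance = [2.8²·0.63 + 6²·0.84 + 13.6²·0.73] + 157.21 = 170.2 + 157.21 = 327.41.
Reliability = 327.41 / 386.01 = 0.8482.

0.8482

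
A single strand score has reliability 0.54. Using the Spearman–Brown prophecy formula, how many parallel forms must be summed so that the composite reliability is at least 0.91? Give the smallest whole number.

k ≥ ρ*(1−ρ₁)/(ρ₁(1−ρ*)) = 0.91·0.46 / (0.54·0.09) = 8.613.
Smallest integer k = 9.

9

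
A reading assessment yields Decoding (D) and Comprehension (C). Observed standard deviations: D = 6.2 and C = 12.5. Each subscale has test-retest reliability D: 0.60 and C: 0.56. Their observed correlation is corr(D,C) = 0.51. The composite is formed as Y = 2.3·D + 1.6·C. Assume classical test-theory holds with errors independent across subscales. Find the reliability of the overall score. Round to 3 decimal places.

0.712

Var(Y) = 2.3²·6.2² + 1.6²·12.5² + 2·[3.68·6.2·12.5·0.51] = 603.348 + 290.904 = 894.252.
Because errors are independent across components, Cov(Tᵢ,Tⱼ) = Cov(Xᵢ,Xⱼ); the off-diagonal part of the true-score variance is the same as above.
True-score variance = [2.3²·6.2²·0.60 + 1.6²·12.5²·0.56] + 290.904 = 346.009 + 290.904 = 636.913.
Reliability = 636.913 / 894.252 = 0.712.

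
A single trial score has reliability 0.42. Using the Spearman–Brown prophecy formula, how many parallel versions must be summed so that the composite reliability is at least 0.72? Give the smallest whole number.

4

k ≥ ρ*(1−ρ₁)/(ρ₁(1−ρ*)) = 0.72·0.58 / (0.42·0.28) = 3.551.
Smallest integer k = 4.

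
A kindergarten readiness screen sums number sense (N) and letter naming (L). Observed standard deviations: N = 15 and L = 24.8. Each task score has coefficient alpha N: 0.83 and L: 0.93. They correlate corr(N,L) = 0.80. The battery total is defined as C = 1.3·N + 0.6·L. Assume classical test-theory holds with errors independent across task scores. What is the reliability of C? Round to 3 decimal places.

0.925

Var(C) = 1.3²·15² + 0.6²·24.8² + 2·[0.78·15·24.8·0.80] = 601.664 + 464.256 = 1065.92.
Under uncorrelated errors the observed covariances equal the true-score covariances, so only the own-variance terms attenuate.
True-score variance = [1.3²·15²·0.83 + 0.6²·24.8²·0.93] + 464.256 = 521.523 + 464.256 = 985.779.
Reliability = 985.779 / 1065.92 = 0.925.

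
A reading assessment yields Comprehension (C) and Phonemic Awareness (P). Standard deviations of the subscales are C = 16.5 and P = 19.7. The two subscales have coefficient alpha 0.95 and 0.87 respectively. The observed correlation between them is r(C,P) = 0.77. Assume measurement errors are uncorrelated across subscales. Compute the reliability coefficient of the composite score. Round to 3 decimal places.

0.945

Var(C+P) = 16.5² + 19.7² + 2·[16.5·19.7·0.77] = 660.34 + 500.577 = 1160.92.
Under uncorrelated errors the observed covariances equal the true-score covariances, so only the own-variance terms attenuate.
True-score variance = [16.5²·0.95 + 19.7²·0.87] + 500.577 = 596.276 + 500.577 = 1096.85.
Reliability = 1096.85 / 1160.92 = 0.945.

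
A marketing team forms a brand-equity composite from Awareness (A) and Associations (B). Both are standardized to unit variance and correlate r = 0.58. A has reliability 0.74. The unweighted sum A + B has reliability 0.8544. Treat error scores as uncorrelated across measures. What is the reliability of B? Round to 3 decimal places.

0.800

Var(A+B) = 2 + 2·0.58 = 3.160.
True-score variance = ρ_A + ρ_B + 2·0.58, so 0.8544 = (0.74 + ρ_B + 1.16) / 3.160.
ρ_B = 0.8544·3.160 − 0.74 − 1.16 = 0.800.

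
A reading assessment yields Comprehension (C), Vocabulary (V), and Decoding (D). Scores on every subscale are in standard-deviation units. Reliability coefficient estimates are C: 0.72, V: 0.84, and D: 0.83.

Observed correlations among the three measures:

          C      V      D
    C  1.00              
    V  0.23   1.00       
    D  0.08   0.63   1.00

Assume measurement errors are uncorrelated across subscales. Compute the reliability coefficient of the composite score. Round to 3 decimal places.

0.875

Var(C+V+D) = 3 + 2·[0.23 + 0.08 + 0.63] = 3 + 1.88 = 4.88.
Under uncorrelated errors the observed covariances equal the true-score covariances, so only the own-variance terms attenuate.
True-score variance = [0.72 + 0.84 + 0.83] + 1.88 = 2.39 + 1.88 = 4.27.
Reliability = 4.27 / 4.88 = 0.875.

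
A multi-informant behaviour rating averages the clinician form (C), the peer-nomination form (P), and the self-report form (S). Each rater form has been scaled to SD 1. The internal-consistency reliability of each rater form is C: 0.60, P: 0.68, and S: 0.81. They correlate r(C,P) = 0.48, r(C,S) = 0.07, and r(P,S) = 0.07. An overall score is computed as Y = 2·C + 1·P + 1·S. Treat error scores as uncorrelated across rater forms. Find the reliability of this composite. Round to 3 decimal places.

0.747

Var(Y) = 2² + 1 + 1 + 2·[2·0.48 + 2·0.07 + 0.07] = 6 + 2.34 = 8.34.
With uncorrelated errors the cross-covariances are all true-score covariance, so they carry over unchanged; only the diagonal terms shrink to ρᵢσᵢ².
True-score variance = [2²·0.60 + 0.68 + 0.81] + 2.34 = 3.89 + 2.34 = 6.23.
Reliability = 6.23 / 8.34 = 0.747.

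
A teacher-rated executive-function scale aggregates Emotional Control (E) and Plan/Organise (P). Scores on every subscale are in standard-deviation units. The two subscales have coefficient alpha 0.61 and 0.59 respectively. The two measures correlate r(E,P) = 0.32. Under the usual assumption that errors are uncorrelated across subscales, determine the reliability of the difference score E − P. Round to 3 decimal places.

Var(E−P) = 1 + 1 − 2·0.32 = 2 − 0.64 = 1.36.
Because errors are independent across components, Cov(Tᵢ,Tⱼ) = Cov(Xᵢ,Xⱼ); the off-diagonal part of the true-score variance is the same as above.
True-score variance = [0.61 + 0.59] − 0.64 = 1.2 − 0.64 = 0.56.
Reliability = 0.56 / 1.36 = 0.412.

0.412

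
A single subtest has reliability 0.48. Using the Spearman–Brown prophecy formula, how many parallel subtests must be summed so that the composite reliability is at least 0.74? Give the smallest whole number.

k ≥ ρ*(1−ρ₁)/(ρ₁(1−ρ*)) = 0.74·0.52 / (0.48·0.26) = 3.083.
Smallest integer k = 4.

4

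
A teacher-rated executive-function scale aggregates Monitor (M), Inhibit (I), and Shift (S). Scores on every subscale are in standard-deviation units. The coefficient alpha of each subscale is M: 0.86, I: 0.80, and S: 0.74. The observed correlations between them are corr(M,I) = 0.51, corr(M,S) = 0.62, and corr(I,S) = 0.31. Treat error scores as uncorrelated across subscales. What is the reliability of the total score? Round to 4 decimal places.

0.8980

Var(M+I+S) = 3 + 2·[0.51 + 0.62 + 0.31] = 3 + 2.88 = 5.88.
Because errors are independent across components, Cov(Tᵢ,Tⱼ) = Cov(Xᵢ,Xⱼ); the off-diagonal part of the true-score variance is the same as above.
True-score variance = [0.86 + 0.80 + 0.74] + 2.88 = 2.4 + 2.88 = 5.28.
Reliability = 5.28 / 5.88 = 0.8980.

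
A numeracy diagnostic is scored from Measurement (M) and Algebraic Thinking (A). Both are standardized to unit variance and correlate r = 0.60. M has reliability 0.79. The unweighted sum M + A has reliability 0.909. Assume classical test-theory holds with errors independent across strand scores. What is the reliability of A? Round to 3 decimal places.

Var(M+A) = 2 + 2·0.60 = 3.200.
True-score variance = ρ_M + ρ_A + 2·0.60, so 0.909 = (0.79 + ρ_A + 1.20) / 3.200.
ρ_A = 0.909·3.200 − 0.79 − 1.20 = 0.919.

0.919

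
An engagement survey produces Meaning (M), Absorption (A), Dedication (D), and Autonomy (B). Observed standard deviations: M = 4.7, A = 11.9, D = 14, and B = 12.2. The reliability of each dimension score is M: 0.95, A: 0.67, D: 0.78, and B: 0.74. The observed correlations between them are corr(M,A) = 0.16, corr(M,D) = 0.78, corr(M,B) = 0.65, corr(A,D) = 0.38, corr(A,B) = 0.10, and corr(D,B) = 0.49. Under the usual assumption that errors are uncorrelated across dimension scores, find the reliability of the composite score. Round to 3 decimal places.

0.874

Var(M+A+D+B) = 4.7² + 11.9² + 14² + 12.2² + 2·[4.7·11.9·0.16 + 4.7·14·0.78 + 4.7·12.2·0.65 + 11.9·14·0.38 + 11.9·12.2·0.10 + 14·12.2·0.49] = 508.54 + 518.124 = 1026.66.
With uncorrelated errors the cross-covariances are all true-score covariance, so they carry over unchanged; only the diagonal terms shrink to ρᵢσᵢ².
True-score variance = [4.7²·0.95 + 11.9²·0.67 + 14²·0.78 + 12.2²·0.74] + 518.124 = 378.886 + 518.124 = 897.009.
Reliability = 897.009 / 1026.66 = 0.874.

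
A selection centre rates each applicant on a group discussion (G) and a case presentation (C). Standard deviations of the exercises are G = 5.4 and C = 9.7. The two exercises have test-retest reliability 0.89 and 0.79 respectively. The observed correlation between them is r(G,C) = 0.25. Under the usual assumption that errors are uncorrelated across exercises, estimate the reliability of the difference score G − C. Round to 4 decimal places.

0.7634

Var(G−C) = 5.4² + 9.7² − 2·5.4·9.7·0.25 = 123.25 − 26.19 = 97.06.
Because errors are independent across components, Cov(Tᵢ,Tⱼ) = Cov(Xᵢ,Xⱼ); the off-diagonal part of the true-score variance is the same as above.
True-score variance = [5.4²·0.89 + 9.7²·0.79] − 26.19 = 100.284 − 26.19 = 74.0935.
Reliability = 74.0935 / 97.06 = 0.7634.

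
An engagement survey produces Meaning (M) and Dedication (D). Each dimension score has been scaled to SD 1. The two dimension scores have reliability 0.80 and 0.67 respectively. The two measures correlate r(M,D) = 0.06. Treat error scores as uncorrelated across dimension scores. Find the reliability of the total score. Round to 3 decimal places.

0.750

Var(M+D) = 2 + 2·[0.06] = 2 + 0.12 = 2.12.
Because errors are independent across components, Cov(Tᵢ,Tⱼ) = Cov(Xᵢ,Xⱼ); the off-diagonal part of the true-score variance is the same as above.
True-score variance = [0.80 + 0.67] + 0.12 = 1.47 + 0.12 = 1.59.
Reliability = 1.59 / 2.12 = 0.750.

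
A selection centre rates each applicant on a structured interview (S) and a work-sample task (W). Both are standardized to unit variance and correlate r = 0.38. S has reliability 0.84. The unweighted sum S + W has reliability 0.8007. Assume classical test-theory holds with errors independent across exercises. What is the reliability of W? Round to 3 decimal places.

0.610

Var(S+W) = 2 + 2·0.38 = 2.760.
True-score variance = ρ_S + ρ_W + 2·0.38, so 0.8007 = (0.84 + ρ_W + 0.76) / 2.760.
ρ_W = 0.8007·2.760 − 0.84 − 0.76 = 0.610.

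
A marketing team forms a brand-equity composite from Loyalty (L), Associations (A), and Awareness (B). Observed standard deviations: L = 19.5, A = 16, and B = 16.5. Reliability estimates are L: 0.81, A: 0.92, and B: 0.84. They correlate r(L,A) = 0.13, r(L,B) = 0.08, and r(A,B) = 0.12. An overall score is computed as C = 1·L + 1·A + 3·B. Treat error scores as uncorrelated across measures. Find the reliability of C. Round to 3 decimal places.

0.862

Var(C) = 19.5² + 16² + 3²·16.5² + 2·[19.5·16·0.13 + 3·19.5·16.5·0.08 + 3·16·16.5·0.12] = 3086.5 + 425.64 = 3512.14.
Under uncorrelated errors the observed covariances equal the true-score covariances, so only the own-variance terms attenuate.
True-score variance = [19.5²·0.81 + 16²·0.92 + 3²·16.5²·0.84] + 425.64 = 2601.73 + 425.64 = 3027.37.
Reliability = 3027.37 / 3512.14 = 0.862.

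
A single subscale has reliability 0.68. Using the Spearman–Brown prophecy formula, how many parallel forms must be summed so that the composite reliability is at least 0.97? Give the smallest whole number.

16

k ≥ ρ*(1−ρ₁)/(ρ₁(1−ρ*)) = 0.97·0.32 / (0.68·0.03) = 15.216.
Smallest integer k = 16.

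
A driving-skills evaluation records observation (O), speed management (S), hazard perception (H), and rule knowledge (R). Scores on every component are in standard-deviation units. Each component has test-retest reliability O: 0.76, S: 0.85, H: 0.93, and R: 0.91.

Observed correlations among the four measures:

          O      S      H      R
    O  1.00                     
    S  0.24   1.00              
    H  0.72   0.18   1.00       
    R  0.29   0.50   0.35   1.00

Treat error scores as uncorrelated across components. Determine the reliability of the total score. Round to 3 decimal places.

0.936

Var(O+S+H+R) = 4 + 2·[0.24 + 0.72 + 0.29 + 0.18 + 0.50 + 0.35] = 4 + 4.56 = 8.56.
Because errors are independent across components, Cov(Tᵢ,Tⱼ) = Cov(Xᵢ,Xⱼ); the off-diagonal part of the true-score variance is the same as above.
True-score variance = [0.76 + 0.85 + 0.93 + 0.91] + 4.56 = 3.45 + 4.56 = 8.01.
Reliability = 8.01 / 8.56 = 0.936.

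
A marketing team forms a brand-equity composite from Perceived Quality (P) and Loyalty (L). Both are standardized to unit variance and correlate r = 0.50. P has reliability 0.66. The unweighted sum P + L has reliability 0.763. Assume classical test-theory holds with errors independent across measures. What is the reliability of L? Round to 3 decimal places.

0.629

Var(P+L) = 2 + 2·0.50 = 3.000.
True-score variance = ρ_P + ρ_L + 2·0.50, so 0.763 = (0.66 + ρ_L + 1.00) / 3.000.
ρ_L = 0.763·3.000 − 0.66 − 1.00 = 0.629.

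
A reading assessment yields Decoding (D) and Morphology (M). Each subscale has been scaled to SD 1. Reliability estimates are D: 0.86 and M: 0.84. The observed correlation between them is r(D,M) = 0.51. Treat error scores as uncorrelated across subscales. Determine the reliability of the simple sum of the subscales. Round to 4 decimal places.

0.9007

Var(D+M) = 2 + 2·[0.51] = 2 + 1.02 = 3.02.
Because errors are independent across components, Cov(Tᵢ,Tⱼ) = Cov(Xᵢ,Xⱼ); the off-diagonal part of the true-score variance is the same as above.
True-score variance = [0.86 + 0.84] + 1.02 = 1.7 + 1.02 = 2.72.
Reliability = 2.72 / 3.02 = 0.9007.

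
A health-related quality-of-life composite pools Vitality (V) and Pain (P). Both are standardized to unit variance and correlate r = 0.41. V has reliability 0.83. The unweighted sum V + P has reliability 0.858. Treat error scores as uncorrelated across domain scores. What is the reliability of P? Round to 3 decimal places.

Var(V+P) = 2 + 2·0.41 = 2.820.
True-score variance = ρ_V + ρ_P + 2·0.41, so 0.858 = (0.83 + ρ_P + 0.82) / 2.820.
ρ_P = 0.858·2.820 − 0.83 − 0.82 = 0.770.

0.770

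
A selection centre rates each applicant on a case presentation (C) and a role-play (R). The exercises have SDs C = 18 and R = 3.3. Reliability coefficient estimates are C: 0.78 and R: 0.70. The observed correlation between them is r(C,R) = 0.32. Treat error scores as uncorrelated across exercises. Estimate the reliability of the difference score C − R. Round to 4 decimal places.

0.7489

Var(C−R) = 18² + 3.3² − 2·18·3.3·0.32 = 334.89 − 38.016 = 296.874.
Under uncorrelated errors the observed covariances equal the true-score covariances, so only the own-variance terms attenuate.
True-score variance = [18²·0.78 + 3.3²·0.70] − 38.016 = 260.343 − 38.016 = 222.327.
Reliability = 222.327 / 296.874 = 0.7489.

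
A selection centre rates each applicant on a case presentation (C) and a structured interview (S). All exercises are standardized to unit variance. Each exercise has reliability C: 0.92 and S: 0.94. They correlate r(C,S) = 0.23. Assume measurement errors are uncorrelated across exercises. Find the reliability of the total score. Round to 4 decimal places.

0.9431

Var(C+S) = 2 + 2·[0.23] = 2 + 0.46 = 2.46.
Under uncorrelated errors the observed covariances equal the true-score covariances, so only the own-variance terms attenuate.
True-score variance = [0.92 + 0.94] + 0.46 = 1.86 + 0.46 = 2.32.
Reliability = 2.32 / 2.46 = 0.9431.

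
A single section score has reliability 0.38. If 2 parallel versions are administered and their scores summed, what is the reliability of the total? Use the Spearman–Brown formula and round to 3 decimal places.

ρ_k = kρ / (1 + (k−1)ρ) = 2·0.38 / (1 + 1·0.38) = 0.760 / 1.380 = 0.551.

0.551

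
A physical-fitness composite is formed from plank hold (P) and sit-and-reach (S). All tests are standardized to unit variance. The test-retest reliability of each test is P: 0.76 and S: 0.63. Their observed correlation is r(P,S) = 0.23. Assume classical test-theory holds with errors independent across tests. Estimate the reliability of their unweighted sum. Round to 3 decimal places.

0.752

Var(P+S) = 2 + 2·[0.23] = 2 + 0.46 = 2.46.
With uncorrelated errors the cross-covariances are all true-score covariance, so they carry over unchanged; only the diagonal terms shrink to ρᵢσᵢ².
True-score variance = [0.76 + 0.63] + 0.46 = 1.39 + 0.46 = 1.85.
Reliability = 1.85 / 2.46 = 0.752.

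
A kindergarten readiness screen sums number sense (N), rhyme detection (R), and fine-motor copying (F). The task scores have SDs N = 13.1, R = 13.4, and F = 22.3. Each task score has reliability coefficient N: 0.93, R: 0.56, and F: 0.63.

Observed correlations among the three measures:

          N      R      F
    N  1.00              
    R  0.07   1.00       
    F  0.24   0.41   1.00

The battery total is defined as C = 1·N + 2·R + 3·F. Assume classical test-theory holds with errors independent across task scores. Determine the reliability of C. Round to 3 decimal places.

0.728

Var(C) = 13.1² + 2²·13.4² + 3²·22.3² + 2·[2·13.1·13.4·0.07 + 3·13.1·22.3·0.24 + 6·13.4·22.3·0.41] = 5365.46 + 1940.01 = 7305.47.
Because errors are independent across components, Cov(Tᵢ,Tⱼ) = Cov(Xᵢ,Xⱼ); the off-diagonal part of the true-score variance is the same as above.
True-score variance = [13.1²·0.93 + 2²·13.4²·0.56 + 3²·22.3²·0.63] + 1940.01 = 3381.45 + 1940.01 = 5321.46.
Reliability = 5321.46 / 7305.47 = 0.728.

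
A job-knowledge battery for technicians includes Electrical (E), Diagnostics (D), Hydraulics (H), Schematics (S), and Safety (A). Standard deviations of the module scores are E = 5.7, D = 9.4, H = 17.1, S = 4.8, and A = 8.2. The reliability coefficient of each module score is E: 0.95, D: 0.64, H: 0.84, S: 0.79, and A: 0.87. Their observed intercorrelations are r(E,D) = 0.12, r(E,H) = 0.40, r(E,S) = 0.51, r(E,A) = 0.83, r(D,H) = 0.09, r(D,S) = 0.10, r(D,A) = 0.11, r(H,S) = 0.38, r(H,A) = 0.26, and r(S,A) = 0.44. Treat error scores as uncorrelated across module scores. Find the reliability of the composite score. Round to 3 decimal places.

0.899

Var(E+D+H+S+A) = 5.7² + 9.4² + 17.1² + 4.8² + 8.2² + 2·[5.7·9.4·0.12 + 5.7·17.1·0.40 + 5.7·4.8·0.51 + 5.7·8.2·0.83 + 9.4·17.1·0.09 + 9.4·4.8·0.10 + 9.4·8.2·0.11 + 17.1·4.8·0.38 + 17.1·8.2·0.26 + 4.8·8.2·0.44] = 503.54 + 421.178 = 924.718.
With uncorrelated errors the cross-covariances are all true-score covariance, so they carry over unchanged; only the diagonal terms shrink to ρᵢσᵢ².
True-score variance = [5.7²·0.95 + 9.4²·0.64 + 17.1²·0.84 + 4.8²·0.79 + 8.2²·0.87] + 421.178 = 409.741 + 421.178 = 830.918.
Reliability = 830.918 / 924.718 = 0.899.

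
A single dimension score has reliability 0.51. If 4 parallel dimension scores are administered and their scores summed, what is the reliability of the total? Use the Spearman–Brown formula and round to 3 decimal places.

0.806

ρ_k = kρ / (1 + (k−1)ρ) = 4·0.51 / (1 + 3·0.51) = 2.040 / 2.530 = 0.806.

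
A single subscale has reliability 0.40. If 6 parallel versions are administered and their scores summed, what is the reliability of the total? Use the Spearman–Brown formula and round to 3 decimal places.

ρ_k = kρ / (1 + (k−1)ρ) = 6·0.40 / (1 + 5·0.40) = 2.400 / 3.000 = 0.800.

0.800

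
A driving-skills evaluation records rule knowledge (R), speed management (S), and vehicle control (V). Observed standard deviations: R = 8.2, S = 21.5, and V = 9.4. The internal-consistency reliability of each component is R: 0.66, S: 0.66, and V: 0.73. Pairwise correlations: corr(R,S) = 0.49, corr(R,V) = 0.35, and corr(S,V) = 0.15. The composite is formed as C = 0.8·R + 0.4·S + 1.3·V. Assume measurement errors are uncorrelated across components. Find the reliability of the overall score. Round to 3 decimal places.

0.804

Var(C) = 0.8²·8.2² + 0.4²·21.5² + 1.3²·9.4² + 2·[0.32·8.2·21.5·0.49 + 1.04·8.2·9.4·0.35 + 0.52·21.5·9.4·0.15] = 266.322 + 142.93 = 409.252.
Because errors are independent across components, Cov(Tᵢ,Tⱼ) = Cov(Xᵢ,Xⱼ); the off-diagonal part of the true-score variance is the same as above.
True-score variance = [0.8²·8.2²·0.66 + 0.4²·21.5²·0.66 + 1.3²·9.4²·0.73] + 142.93 = 186.226 + 142.93 = 329.155.
Reliability = 329.155 / 409.252 = 0.804.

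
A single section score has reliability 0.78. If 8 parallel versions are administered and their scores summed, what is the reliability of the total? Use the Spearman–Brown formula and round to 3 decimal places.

0.966

ρ_k = kρ / (1 + (k−1)ρ) = 8·0.78 / (1 + 7·0.78) = 6.240 / 6.460 = 0.966.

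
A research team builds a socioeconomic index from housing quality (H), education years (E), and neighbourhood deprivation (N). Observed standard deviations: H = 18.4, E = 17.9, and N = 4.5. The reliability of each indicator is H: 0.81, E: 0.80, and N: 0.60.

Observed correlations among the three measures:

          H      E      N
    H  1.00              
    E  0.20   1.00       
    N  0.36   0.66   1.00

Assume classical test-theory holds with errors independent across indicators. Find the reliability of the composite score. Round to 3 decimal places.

Var(H+E+N) = 18.4² + 17.9² + 4.5² + 2·[18.4·17.9·0.20 + 18.4·4.5·0.36 + 17.9·4.5·0.66] = 679.22 + 297.686 = 976.906.
With uncorrelated errors the cross-covariances are all true-score covariance, so they carry over unchanged; only the diagonal terms shrink to ρᵢσᵢ².
True-score variance = [18.4²·0.81 + 17.9²·0.80 + 4.5²·0.60] + 297.686 = 542.712 + 297.686 = 840.398.
Reliability = 840.398 / 976.906 = 0.860.

0.860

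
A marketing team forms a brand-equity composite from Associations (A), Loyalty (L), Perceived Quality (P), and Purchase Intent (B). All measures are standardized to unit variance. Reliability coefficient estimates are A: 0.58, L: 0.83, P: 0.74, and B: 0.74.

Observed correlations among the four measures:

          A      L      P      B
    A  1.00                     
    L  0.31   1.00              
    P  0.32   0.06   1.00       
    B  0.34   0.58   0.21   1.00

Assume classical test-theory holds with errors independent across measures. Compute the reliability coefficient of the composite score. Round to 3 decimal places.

0.855

Var(A+L+P+B) = 4 + 2·[0.31 + 0.32 + 0.34 + 0.06 + 0.58 + 0.21] = 4 + 3.64 = 7.64.
Because errors are independent across components, Cov(Tᵢ,Tⱼ) = Cov(Xᵢ,Xⱼ); the off-diagonal part of the true-score variance is the same as above.
True-score variance = [0.58 + 0.83 + 0.74 + 0.74] + 3.64 = 2.89 + 3.64 = 6.53.
Reliability = 6.53 / 7.64 = 0.855.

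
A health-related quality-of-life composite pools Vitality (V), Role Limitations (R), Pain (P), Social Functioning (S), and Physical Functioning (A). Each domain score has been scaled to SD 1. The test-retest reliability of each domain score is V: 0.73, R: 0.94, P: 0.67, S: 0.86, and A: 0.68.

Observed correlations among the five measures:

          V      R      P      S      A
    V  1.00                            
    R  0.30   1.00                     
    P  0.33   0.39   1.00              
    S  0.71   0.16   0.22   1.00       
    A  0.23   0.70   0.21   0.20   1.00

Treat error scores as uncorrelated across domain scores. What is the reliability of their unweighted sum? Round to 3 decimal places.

0.906

Var(V+R+P+S+A) = 5 + 2·[0.30 + 0.33 + 0.71 + 0.23 + 0.39 + 0.16 + 0.70 + 0.22 + 0.21 + 0.20] = 5 + 6.9 = 11.9.
Because errors are independent across components, Cov(Tᵢ,Tⱼ) = Cov(Xᵢ,Xⱼ); the off-diagonal part of the true-score variance is the same as above.
True-score variance = [0.73 + 0.94 + 0.67 + 0.86 + 0.68] + 6.9 = 3.88 + 6.9 = 10.78.
Reliability = 10.78 / 11.9 = 0.906.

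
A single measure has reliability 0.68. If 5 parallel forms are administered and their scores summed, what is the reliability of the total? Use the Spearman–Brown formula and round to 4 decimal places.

0.9140

ρ_k = kρ / (1 + (k−1)ρ) = 5·0.68 / (1 + 4·0.68) = 3.400 / 3.720 = 0.9140.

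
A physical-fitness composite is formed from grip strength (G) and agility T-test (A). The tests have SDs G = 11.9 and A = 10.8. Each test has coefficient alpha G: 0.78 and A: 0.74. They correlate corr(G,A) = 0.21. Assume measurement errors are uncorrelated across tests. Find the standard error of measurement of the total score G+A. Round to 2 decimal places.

Var(total) = 258.25 + 53.9784 = 312.228.
True-score variance = 196.769 + 53.9784 = 250.748, so reliability = 0.8031.
Error variance = 312.228 − 250.748 = 61.4806; SEM = √61.4806 = 7.84.

7.84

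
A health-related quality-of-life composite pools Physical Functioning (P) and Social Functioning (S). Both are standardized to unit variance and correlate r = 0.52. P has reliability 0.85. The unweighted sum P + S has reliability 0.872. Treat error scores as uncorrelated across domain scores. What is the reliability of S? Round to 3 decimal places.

0.761

Var(P+S) = 2 + 2·0.52 = 3.040.
True-score variance = ρ_P + ρ_S + 2·0.52, so 0.872 = (0.85 + ρ_S + 1.04) / 3.040.
ρ_S = 0.872·3.040 − 0.85 − 1.04 = 0.761.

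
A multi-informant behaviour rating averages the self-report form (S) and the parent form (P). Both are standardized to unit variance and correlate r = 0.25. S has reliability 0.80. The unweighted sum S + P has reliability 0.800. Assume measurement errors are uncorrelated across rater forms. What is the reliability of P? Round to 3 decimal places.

Var(S+P) = 2 + 2·0.25 = 2.500.
True-score variance = ρ_S + ρ_P + 2·0.25, so 0.800 = (0.80 + ρ_P + 0.50) / 2.500.
ρ_P = 0.800·2.500 − 0.80 − 0.50 = 0.700.

0.700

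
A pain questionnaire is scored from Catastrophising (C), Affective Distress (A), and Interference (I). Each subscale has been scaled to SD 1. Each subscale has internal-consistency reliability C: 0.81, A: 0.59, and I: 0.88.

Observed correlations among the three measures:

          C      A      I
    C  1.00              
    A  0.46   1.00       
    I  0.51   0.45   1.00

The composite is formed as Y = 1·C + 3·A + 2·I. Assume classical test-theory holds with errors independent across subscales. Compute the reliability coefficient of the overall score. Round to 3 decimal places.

0.820

Var(Y) = 1 + 3² + 2² + 2·[3·0.46 + 2·0.51 + 6·0.45] = 14 + 10.2 = 24.2.
With uncorrelated errors the cross-covariances are all true-score covariance, so they carry over unchanged; only the diagonal terms shrink to ρᵢσᵢ².
True-score variance = [0.81 + 3²·0.59 + 2²·0.88] + 10.2 = 9.64 + 10.2 = 19.84.
Reliability = 19.84 / 24.2 = 0.820.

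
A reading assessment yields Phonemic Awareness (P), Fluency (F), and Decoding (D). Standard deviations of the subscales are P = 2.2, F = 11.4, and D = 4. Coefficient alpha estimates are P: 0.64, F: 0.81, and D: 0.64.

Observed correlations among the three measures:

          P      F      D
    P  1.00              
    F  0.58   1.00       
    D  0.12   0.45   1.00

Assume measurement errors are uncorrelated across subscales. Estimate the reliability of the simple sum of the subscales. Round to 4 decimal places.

Var(P+F+D) = 2.2² + 11.4² + 4² + 2·[2.2·11.4·0.58 + 2.2·4·0.12 + 11.4·4·0.45] = 150.8 + 72.2448 = 223.045.
Because errors are independent across components, Cov(Tᵢ,Tⱼ) = Cov(Xᵢ,Xⱼ); the off-diagonal part of the true-score variance is the same as above.
True-score variance = [2.2²·0.64 + 11.4²·0.81 + 4²·0.64] + 72.2448 = 118.605 + 72.2448 = 190.85.
Reliability = 190.85 / 223.045 = 0.8557.

0.8557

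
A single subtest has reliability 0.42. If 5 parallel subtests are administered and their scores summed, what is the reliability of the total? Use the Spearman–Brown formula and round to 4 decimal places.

ρ_k = kρ / (1 + (k−1)ρ) = 5·0.42 / (1 + 4·0.42) = 2.100 / 2.680 = 0.7836.

0.7836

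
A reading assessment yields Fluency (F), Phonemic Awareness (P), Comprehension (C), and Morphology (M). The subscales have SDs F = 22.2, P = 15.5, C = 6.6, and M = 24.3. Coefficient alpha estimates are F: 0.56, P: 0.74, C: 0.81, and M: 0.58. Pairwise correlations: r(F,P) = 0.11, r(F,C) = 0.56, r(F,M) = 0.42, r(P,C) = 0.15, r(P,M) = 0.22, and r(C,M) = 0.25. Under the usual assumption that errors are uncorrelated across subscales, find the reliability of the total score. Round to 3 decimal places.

0.771

Var(F+P+C+M) = 22.2² + 15.5² + 6.6² + 24.3² + 2·[22.2·15.5·0.11 + 22.2·6.6·0.56 + 22.2·24.3·0.42 + 15.5·6.6·0.15 + 15.5·24.3·0.22 + 6.6·24.3·0.25] = 1367.14 + 969.557 = 2336.7.
Because errors are independent across components, Cov(Tᵢ,Tⱼ) = Cov(Xᵢ,Xⱼ); the off-diagonal part of the true-score variance is the same as above.
True-score variance = [22.2²·0.56 + 15.5²·0.74 + 6.6²·0.81 + 24.3²·0.58] + 969.557 = 831.543 + 969.557 = 1801.1.
Reliability = 1801.1 / 2336.7 = 0.771.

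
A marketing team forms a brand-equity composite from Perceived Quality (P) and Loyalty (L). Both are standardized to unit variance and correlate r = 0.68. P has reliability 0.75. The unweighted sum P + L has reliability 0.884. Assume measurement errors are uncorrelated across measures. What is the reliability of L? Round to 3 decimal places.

Var(P+L) = 2 + 2·0.68 = 3.360.
True-score variance = ρ_P + ρ_L + 2·0.68, so 0.884 = (0.75 + ρ_L + 1.36) / 3.360.
ρ_L = 0.884·3.360 − 0.75 − 1.36 = 0.860.

0.860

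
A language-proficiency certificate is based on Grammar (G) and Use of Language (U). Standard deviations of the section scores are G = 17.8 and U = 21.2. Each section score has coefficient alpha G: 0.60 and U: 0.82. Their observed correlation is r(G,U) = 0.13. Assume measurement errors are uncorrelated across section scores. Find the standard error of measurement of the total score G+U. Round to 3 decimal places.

Var(total) = 766.28 + 98.1136 = 864.394.
True-score variance = 558.645 + 98.1136 = 656.758, so reliability = 0.7598.
Error variance = 864.394 − 656.758 = 207.635; SEM = √207.635 = 14.410.

14.410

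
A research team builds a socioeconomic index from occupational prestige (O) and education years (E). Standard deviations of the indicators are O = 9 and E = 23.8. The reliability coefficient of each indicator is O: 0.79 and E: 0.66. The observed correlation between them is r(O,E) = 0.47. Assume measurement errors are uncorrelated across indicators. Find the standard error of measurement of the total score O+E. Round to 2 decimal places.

14.48

Var(total) = 647.44 + 201.348 = 848.788.
True-score variance = 437.84 + 201.348 = 639.188, so reliability = 0.7531.
Error variance = 848.788 − 639.188 = 209.6; SEM = √209.6 = 14.48.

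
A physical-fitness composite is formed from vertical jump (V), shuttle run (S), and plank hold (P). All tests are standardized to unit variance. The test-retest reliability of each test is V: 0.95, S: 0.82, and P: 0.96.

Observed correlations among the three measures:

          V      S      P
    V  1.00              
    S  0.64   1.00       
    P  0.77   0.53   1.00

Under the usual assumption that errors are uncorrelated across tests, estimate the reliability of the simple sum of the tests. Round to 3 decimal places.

Var(V+S+P) = 3 + 2·[0.64 + 0.77 + 0.53] = 3 + 3.88 = 6.88.
Under uncorrelated errors the observed covariances equal the true-score covariances, so only the own-variance terms attenuate.
True-score variance = [0.95 + 0.82 + 0.96] + 3.88 = 2.73 + 3.88 = 6.61.
Reliability = 6.61 / 6.88 = 0.961.

0.961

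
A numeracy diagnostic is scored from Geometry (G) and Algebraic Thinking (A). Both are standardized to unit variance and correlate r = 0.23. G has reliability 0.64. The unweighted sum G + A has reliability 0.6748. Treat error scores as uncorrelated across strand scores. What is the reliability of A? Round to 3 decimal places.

0.560

Var(G+A) = 2 + 2·0.23 = 2.460.
True-score variance = ρ_G + ρ_A + 2·0.23, so 0.6748 = (0.64 + ρ_A + 0.46) / 2.460.
ρ_A = 0.6748·2.460 − 0.64 − 0.46 = 0.560.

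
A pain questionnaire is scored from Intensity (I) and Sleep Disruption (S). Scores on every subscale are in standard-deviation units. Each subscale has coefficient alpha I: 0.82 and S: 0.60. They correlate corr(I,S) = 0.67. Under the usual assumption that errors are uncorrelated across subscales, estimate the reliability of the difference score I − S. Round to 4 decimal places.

Var(I−S) = 1 + 1 − 2·0.67 = 2 − 1.34 = 0.66.
Because errors are independent across components, Cov(Tᵢ,Tⱼ) = Cov(Xᵢ,Xⱼ); the off-diagonal part of the true-score variance is the same as above.
True-score variance = [0.82 + 0.60] − 1.34 = 1.42 − 1.34 = 0.08.
Reliability = 0.08 / 0.66 = 0.1212.

0.1212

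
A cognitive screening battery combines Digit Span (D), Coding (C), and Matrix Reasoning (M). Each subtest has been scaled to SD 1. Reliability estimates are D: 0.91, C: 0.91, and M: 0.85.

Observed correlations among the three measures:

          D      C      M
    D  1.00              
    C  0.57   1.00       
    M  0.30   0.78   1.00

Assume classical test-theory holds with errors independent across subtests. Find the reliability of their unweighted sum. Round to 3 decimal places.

0.948

Var(D+C+M) = 3 + 2·[0.57 + 0.30 + 0.78] = 3 + 3.3 = 6.3.
Under uncorrelated errors the observed covariances equal the true-score covariances, so only the own-variance terms attenuate.
True-score variance = [0.91 + 0.91 + 0.85] + 3.3 = 2.67 + 3.3 = 5.97.
Reliability = 5.97 / 6.3 = 0.948.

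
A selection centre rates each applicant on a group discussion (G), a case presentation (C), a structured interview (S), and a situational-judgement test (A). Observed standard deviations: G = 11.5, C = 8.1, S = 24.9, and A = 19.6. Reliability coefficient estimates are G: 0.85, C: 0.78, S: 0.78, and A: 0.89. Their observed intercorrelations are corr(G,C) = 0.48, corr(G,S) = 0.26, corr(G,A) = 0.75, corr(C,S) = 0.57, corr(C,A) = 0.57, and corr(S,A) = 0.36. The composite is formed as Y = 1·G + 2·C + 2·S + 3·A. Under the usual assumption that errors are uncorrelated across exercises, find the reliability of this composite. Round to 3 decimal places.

Var(Y) = 11.5² + 2²·8.1² + 2²·24.9² + 3²·19.6² + 2·[2·11.5·8.1·0.48 + 2·11.5·24.9·0.26 + 3·11.5·19.6·0.75 + 4·8.1·24.9·0.57 + 6·8.1·19.6·0.57 + 6·24.9·19.6·0.36] = 6332.17 + 5604.91 = 11937.1.
Under uncorrelated errors the observed covariances equal the true-score covariances, so only the own-variance terms attenuate.
True-score variance = [11.5²·0.85 + 2²·8.1²·0.78 + 2²·24.9²·0.78 + 3²·19.6²·0.89] + 5604.91 = 5328.67 + 5604.91 = 10933.6.
Reliability = 10933.6 / 11937.1 = 0.916.

0.916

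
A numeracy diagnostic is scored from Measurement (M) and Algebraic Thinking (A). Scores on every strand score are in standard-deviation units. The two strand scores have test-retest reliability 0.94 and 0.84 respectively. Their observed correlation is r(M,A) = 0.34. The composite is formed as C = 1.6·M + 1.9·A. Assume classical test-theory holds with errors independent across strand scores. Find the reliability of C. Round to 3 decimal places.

Var(C) = 1.6² + 1.9² + 2·[3.04·0.34] = 6.17 + 2.0672 = 8.2372.
With uncorrelated errors the cross-covariances are all true-score covariance, so they carry over unchanged; only the diagonal terms shrink to ρᵢσᵢ².
True-score variance = [1.6²·0.94 + 1.9²·0.84] + 2.0672 = 5.4388 + 2.0672 = 7.506.
Reliability = 7.506 / 8.2372 = 0.911.

0.911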